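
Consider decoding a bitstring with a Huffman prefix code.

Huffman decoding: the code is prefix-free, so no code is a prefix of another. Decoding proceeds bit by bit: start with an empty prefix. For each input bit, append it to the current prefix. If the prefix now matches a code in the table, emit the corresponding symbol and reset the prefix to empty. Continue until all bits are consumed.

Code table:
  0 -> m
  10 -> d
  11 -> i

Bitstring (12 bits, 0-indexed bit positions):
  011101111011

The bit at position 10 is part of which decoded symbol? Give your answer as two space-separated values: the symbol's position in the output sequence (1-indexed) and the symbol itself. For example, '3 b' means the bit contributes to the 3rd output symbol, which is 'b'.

Bit 0: prefix='0' -> emit 'm', reset
Bit 1: prefix='1' (no match yet)
Bit 2: prefix='11' -> emit 'i', reset
Bit 3: prefix='1' (no match yet)
Bit 4: prefix='10' -> emit 'd', reset
Bit 5: prefix='1' (no match yet)
Bit 6: prefix='11' -> emit 'i', reset
Bit 7: prefix='1' (no match yet)
Bit 8: prefix='11' -> emit 'i', reset
Bit 9: prefix='0' -> emit 'm', reset
Bit 10: prefix='1' (no match yet)
Bit 11: prefix='11' -> emit 'i', reset

Answer: 7 i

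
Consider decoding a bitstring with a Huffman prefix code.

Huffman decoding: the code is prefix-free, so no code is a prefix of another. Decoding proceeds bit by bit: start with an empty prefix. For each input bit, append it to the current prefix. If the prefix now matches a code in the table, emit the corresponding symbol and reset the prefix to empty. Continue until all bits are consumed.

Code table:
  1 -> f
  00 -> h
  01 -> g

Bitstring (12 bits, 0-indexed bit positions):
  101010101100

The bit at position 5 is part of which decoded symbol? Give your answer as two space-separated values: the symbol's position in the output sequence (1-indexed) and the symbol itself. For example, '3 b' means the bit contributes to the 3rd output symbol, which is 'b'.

Answer: 4 g

Derivation:
Bit 0: prefix='1' -> emit 'f', reset
Bit 1: prefix='0' (no match yet)
Bit 2: prefix='01' -> emit 'g', reset
Bit 3: prefix='0' (no match yet)
Bit 4: prefix='01' -> emit 'g', reset
Bit 5: prefix='0' (no match yet)
Bit 6: prefix='01' -> emit 'g', reset
Bit 7: prefix='0' (no match yet)
Bit 8: prefix='01' -> emit 'g', reset
Bit 9: prefix='1' -> emit 'f', reset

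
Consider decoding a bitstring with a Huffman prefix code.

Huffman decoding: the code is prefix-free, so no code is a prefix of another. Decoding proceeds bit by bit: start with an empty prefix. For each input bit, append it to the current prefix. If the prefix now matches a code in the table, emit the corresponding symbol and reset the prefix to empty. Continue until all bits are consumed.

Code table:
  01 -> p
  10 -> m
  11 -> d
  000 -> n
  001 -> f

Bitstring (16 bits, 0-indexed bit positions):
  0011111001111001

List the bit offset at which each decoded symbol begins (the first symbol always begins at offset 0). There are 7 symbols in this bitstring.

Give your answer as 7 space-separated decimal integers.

Answer: 0 3 5 7 10 12 14

Derivation:
Bit 0: prefix='0' (no match yet)
Bit 1: prefix='00' (no match yet)
Bit 2: prefix='001' -> emit 'f', reset
Bit 3: prefix='1' (no match yet)
Bit 4: prefix='11' -> emit 'd', reset
Bit 5: prefix='1' (no match yet)
Bit 6: prefix='11' -> emit 'd', reset
Bit 7: prefix='0' (no match yet)
Bit 8: prefix='00' (no match yet)
Bit 9: prefix='001' -> emit 'f', reset
Bit 10: prefix='1' (no match yet)
Bit 11: prefix='11' -> emit 'd', reset
Bit 12: prefix='1' (no match yet)
Bit 13: prefix='10' -> emit 'm', reset
Bit 14: prefix='0' (no match yet)
Bit 15: prefix='01' -> emit 'p', reset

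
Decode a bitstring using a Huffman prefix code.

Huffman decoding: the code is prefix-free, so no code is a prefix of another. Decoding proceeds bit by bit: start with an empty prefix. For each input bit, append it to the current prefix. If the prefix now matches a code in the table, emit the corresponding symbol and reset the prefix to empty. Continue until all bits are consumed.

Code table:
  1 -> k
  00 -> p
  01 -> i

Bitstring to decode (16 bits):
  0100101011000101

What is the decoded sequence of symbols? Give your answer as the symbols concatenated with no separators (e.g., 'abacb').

Bit 0: prefix='0' (no match yet)
Bit 1: prefix='01' -> emit 'i', reset
Bit 2: prefix='0' (no match yet)
Bit 3: prefix='00' -> emit 'p', reset
Bit 4: prefix='1' -> emit 'k', reset
Bit 5: prefix='0' (no match yet)
Bit 6: prefix='01' -> emit 'i', reset
Bit 7: prefix='0' (no match yet)
Bit 8: prefix='01' -> emit 'i', reset
Bit 9: prefix='1' -> emit 'k', reset
Bit 10: prefix='0' (no match yet)
Bit 11: prefix='00' -> emit 'p', reset
Bit 12: prefix='0' (no match yet)
Bit 13: prefix='01' -> emit 'i', reset
Bit 14: prefix='0' (no match yet)
Bit 15: prefix='01' -> emit 'i', reset

Answer: ipkiikpii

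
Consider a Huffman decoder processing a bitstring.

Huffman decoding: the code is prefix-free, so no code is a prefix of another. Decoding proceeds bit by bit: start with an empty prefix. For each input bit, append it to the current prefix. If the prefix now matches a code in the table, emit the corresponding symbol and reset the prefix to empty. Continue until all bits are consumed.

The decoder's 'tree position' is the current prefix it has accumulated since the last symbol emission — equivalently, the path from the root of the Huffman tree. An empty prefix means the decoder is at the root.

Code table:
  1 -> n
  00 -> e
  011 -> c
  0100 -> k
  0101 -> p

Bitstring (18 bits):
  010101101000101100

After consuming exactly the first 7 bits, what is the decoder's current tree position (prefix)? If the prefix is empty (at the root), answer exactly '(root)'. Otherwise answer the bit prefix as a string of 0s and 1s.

Answer: (root)

Derivation:
Bit 0: prefix='0' (no match yet)
Bit 1: prefix='01' (no match yet)
Bit 2: prefix='010' (no match yet)
Bit 3: prefix='0101' -> emit 'p', reset
Bit 4: prefix='0' (no match yet)
Bit 5: prefix='01' (no match yet)
Bit 6: prefix='011' -> emit 'c', reset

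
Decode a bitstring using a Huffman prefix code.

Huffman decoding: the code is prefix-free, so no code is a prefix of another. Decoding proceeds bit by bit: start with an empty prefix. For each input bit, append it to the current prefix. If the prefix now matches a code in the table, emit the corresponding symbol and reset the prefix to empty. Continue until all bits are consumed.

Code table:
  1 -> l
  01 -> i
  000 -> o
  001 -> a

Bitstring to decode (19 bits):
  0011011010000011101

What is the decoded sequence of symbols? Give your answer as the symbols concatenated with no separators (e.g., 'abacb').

Answer: alilioalli

Derivation:
Bit 0: prefix='0' (no match yet)
Bit 1: prefix='00' (no match yet)
Bit 2: prefix='001' -> emit 'a', reset
Bit 3: prefix='1' -> emit 'l', reset
Bit 4: prefix='0' (no match yet)
Bit 5: prefix='01' -> emit 'i', reset
Bit 6: prefix='1' -> emit 'l', reset
Bit 7: prefix='0' (no match yet)
Bit 8: prefix='01' -> emit 'i', reset
Bit 9: prefix='0' (no match yet)
Bit 10: prefix='00' (no match yet)
Bit 11: prefix='000' -> emit 'o', reset
Bit 12: prefix='0' (no match yet)
Bit 13: prefix='00' (no match yet)
Bit 14: prefix='001' -> emit 'a', reset
Bit 15: prefix='1' -> emit 'l', reset
Bit 16: prefix='1' -> emit 'l', reset
Bit 17: prefix='0' (no match yet)
Bit 18: prefix='01' -> emit 'i', reset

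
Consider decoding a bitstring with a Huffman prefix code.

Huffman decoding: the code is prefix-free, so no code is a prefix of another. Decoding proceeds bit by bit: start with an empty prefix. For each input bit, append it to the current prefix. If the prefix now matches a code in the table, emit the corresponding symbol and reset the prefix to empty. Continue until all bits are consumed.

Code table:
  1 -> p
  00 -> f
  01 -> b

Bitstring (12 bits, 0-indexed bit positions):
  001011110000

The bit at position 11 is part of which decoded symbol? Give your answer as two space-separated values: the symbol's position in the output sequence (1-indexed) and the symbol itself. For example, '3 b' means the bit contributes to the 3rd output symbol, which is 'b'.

Bit 0: prefix='0' (no match yet)
Bit 1: prefix='00' -> emit 'f', reset
Bit 2: prefix='1' -> emit 'p', reset
Bit 3: prefix='0' (no match yet)
Bit 4: prefix='01' -> emit 'b', reset
Bit 5: prefix='1' -> emit 'p', reset
Bit 6: prefix='1' -> emit 'p', reset
Bit 7: prefix='1' -> emit 'p', reset
Bit 8: prefix='0' (no match yet)
Bit 9: prefix='00' -> emit 'f', reset
Bit 10: prefix='0' (no match yet)
Bit 11: prefix='00' -> emit 'f', reset

Answer: 8 f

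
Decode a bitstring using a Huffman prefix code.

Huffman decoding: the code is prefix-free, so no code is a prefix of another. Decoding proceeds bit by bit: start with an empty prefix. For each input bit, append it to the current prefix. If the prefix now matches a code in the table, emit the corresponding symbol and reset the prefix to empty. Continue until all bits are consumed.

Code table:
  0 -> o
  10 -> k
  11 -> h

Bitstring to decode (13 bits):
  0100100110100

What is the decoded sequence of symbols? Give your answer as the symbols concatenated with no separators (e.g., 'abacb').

Bit 0: prefix='0' -> emit 'o', reset
Bit 1: prefix='1' (no match yet)
Bit 2: prefix='10' -> emit 'k', reset
Bit 3: prefix='0' -> emit 'o', reset
Bit 4: prefix='1' (no match yet)
Bit 5: prefix='10' -> emit 'k', reset
Bit 6: prefix='0' -> emit 'o', reset
Bit 7: prefix='1' (no match yet)
Bit 8: prefix='11' -> emit 'h', reset
Bit 9: prefix='0' -> emit 'o', reset
Bit 10: prefix='1' (no match yet)
Bit 11: prefix='10' -> emit 'k', reset
Bit 12: prefix='0' -> emit 'o', reset

Answer: okokohoko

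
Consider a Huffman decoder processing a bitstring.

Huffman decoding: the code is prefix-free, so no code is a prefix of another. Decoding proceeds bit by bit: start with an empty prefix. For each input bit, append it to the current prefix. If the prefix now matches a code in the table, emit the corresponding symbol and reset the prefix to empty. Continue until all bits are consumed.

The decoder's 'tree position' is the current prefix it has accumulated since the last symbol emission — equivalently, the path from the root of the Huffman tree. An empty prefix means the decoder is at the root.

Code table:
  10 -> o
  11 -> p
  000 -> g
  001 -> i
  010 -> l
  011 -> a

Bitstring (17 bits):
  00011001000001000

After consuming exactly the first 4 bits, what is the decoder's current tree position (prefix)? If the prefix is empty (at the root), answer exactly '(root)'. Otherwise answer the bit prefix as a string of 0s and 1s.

Answer: 1

Derivation:
Bit 0: prefix='0' (no match yet)
Bit 1: prefix='00' (no match yet)
Bit 2: prefix='000' -> emit 'g', reset
Bit 3: prefix='1' (no match yet)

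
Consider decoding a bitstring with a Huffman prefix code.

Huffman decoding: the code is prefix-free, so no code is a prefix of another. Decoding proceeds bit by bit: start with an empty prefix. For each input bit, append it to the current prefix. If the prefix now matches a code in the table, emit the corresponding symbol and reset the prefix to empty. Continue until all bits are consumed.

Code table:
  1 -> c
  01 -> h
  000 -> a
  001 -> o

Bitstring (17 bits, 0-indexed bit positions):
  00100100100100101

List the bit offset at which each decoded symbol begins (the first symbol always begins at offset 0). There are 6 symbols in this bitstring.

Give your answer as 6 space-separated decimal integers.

Bit 0: prefix='0' (no match yet)
Bit 1: prefix='00' (no match yet)
Bit 2: prefix='001' -> emit 'o', reset
Bit 3: prefix='0' (no match yet)
Bit 4: prefix='00' (no match yet)
Bit 5: prefix='001' -> emit 'o', reset
Bit 6: prefix='0' (no match yet)
Bit 7: prefix='00' (no match yet)
Bit 8: prefix='001' -> emit 'o', reset
Bit 9: prefix='0' (no match yet)
Bit 10: prefix='00' (no match yet)
Bit 11: prefix='001' -> emit 'o', reset
Bit 12: prefix='0' (no match yet)
Bit 13: prefix='00' (no match yet)
Bit 14: prefix='001' -> emit 'o', reset
Bit 15: prefix='0' (no match yet)
Bit 16: prefix='01' -> emit 'h', reset

Answer: 0 3 6 9 12 15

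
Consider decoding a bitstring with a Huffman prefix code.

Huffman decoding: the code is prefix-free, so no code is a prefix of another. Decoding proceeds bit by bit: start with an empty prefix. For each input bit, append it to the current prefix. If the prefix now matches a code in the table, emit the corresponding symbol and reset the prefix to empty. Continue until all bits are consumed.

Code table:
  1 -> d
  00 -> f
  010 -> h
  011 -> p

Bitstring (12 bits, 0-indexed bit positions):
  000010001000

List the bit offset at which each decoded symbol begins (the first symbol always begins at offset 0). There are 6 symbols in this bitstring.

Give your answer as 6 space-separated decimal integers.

Answer: 0 2 4 5 7 10

Derivation:
Bit 0: prefix='0' (no match yet)
Bit 1: prefix='00' -> emit 'f', reset
Bit 2: prefix='0' (no match yet)
Bit 3: prefix='00' -> emit 'f', reset
Bit 4: prefix='1' -> emit 'd', reset
Bit 5: prefix='0' (no match yet)
Bit 6: prefix='00' -> emit 'f', reset
Bit 7: prefix='0' (no match yet)
Bit 8: prefix='01' (no match yet)
Bit 9: prefix='010' -> emit 'h', reset
Bit 10: prefix='0' (no match yet)
Bit 11: prefix='00' -> emit 'f', reset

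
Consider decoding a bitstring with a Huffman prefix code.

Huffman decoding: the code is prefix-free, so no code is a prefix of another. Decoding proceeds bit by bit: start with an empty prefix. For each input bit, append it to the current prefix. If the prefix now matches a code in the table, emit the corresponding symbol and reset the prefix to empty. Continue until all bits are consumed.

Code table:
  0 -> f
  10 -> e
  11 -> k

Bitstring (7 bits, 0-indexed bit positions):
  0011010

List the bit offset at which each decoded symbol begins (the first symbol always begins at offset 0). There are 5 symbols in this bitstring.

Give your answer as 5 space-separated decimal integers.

Answer: 0 1 2 4 5

Derivation:
Bit 0: prefix='0' -> emit 'f', reset
Bit 1: prefix='0' -> emit 'f', reset
Bit 2: prefix='1' (no match yet)
Bit 3: prefix='11' -> emit 'k', reset
Bit 4: prefix='0' -> emit 'f', reset
Bit 5: prefix='1' (no match yet)
Bit 6: prefix='10' -> emit 'e', reset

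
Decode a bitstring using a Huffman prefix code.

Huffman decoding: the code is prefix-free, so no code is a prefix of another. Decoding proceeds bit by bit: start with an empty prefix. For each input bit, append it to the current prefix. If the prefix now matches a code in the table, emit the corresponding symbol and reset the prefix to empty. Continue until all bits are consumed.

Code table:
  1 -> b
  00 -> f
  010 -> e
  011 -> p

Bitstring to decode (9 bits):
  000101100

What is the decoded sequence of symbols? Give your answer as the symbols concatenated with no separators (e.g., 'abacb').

Answer: febbf

Derivation:
Bit 0: prefix='0' (no match yet)
Bit 1: prefix='00' -> emit 'f', reset
Bit 2: prefix='0' (no match yet)
Bit 3: prefix='01' (no match yet)
Bit 4: prefix='010' -> emit 'e', reset
Bit 5: prefix='1' -> emit 'b', reset
Bit 6: prefix='1' -> emit 'b', reset
Bit 7: prefix='0' (no match yet)
Bit 8: prefix='00' -> emit 'f', reset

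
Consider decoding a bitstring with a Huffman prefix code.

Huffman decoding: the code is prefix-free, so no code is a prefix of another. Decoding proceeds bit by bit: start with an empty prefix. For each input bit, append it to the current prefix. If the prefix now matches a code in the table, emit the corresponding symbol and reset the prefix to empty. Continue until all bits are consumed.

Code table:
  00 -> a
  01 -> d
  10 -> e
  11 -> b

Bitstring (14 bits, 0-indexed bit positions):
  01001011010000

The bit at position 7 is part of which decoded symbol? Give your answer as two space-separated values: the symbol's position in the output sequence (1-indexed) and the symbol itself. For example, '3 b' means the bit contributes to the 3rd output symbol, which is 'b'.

Answer: 4 b

Derivation:
Bit 0: prefix='0' (no match yet)
Bit 1: prefix='01' -> emit 'd', reset
Bit 2: prefix='0' (no match yet)
Bit 3: prefix='00' -> emit 'a', reset
Bit 4: prefix='1' (no match yet)
Bit 5: prefix='10' -> emit 'e', reset
Bit 6: prefix='1' (no match yet)
Bit 7: prefix='11' -> emit 'b', reset
Bit 8: prefix='0' (no match yet)
Bit 9: prefix='01' -> emit 'd', reset
Bit 10: prefix='0' (no match yet)
Bit 11: prefix='00' -> emit 'a', reset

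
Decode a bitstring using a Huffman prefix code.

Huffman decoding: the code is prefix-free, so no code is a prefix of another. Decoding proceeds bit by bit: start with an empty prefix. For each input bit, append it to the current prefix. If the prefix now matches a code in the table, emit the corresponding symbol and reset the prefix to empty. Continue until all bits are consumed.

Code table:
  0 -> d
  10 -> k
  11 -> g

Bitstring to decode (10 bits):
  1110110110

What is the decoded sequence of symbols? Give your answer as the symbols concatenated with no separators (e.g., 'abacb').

Bit 0: prefix='1' (no match yet)
Bit 1: prefix='11' -> emit 'g', reset
Bit 2: prefix='1' (no match yet)
Bit 3: prefix='10' -> emit 'k', reset
Bit 4: prefix='1' (no match yet)
Bit 5: prefix='11' -> emit 'g', reset
Bit 6: prefix='0' -> emit 'd', reset
Bit 7: prefix='1' (no match yet)
Bit 8: prefix='11' -> emit 'g', reset
Bit 9: prefix='0' -> emit 'd', reset

Answer: gkgdgd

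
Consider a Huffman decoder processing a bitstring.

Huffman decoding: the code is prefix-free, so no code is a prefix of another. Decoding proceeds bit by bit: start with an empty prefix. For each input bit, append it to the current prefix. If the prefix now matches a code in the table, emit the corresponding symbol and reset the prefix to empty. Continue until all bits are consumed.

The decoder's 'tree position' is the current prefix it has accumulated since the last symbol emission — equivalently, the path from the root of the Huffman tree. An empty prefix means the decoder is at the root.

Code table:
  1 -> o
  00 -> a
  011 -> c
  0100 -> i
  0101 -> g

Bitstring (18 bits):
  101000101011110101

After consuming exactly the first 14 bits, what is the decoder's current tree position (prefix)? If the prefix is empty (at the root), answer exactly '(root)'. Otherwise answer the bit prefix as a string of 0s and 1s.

Bit 0: prefix='1' -> emit 'o', reset
Bit 1: prefix='0' (no match yet)
Bit 2: prefix='01' (no match yet)
Bit 3: prefix='010' (no match yet)
Bit 4: prefix='0100' -> emit 'i', reset
Bit 5: prefix='0' (no match yet)
Bit 6: prefix='01' (no match yet)
Bit 7: prefix='010' (no match yet)
Bit 8: prefix='0101' -> emit 'g', reset
Bit 9: prefix='0' (no match yet)
Bit 10: prefix='01' (no match yet)
Bit 11: prefix='011' -> emit 'c', reset
Bit 12: prefix='1' -> emit 'o', reset
Bit 13: prefix='1' -> emit 'o', reset

Answer: (root)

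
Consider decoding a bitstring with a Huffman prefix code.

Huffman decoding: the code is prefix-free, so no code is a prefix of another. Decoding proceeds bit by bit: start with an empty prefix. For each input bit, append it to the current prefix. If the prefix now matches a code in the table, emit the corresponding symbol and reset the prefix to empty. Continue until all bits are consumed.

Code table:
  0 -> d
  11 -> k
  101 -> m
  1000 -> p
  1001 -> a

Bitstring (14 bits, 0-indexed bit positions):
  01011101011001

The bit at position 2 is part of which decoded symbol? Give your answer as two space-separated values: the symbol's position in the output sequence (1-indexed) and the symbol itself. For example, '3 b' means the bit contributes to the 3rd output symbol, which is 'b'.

Answer: 2 m

Derivation:
Bit 0: prefix='0' -> emit 'd', reset
Bit 1: prefix='1' (no match yet)
Bit 2: prefix='10' (no match yet)
Bit 3: prefix='101' -> emit 'm', reset
Bit 4: prefix='1' (no match yet)
Bit 5: prefix='11' -> emit 'k', reset
Bit 6: prefix='0' -> emit 'd', reset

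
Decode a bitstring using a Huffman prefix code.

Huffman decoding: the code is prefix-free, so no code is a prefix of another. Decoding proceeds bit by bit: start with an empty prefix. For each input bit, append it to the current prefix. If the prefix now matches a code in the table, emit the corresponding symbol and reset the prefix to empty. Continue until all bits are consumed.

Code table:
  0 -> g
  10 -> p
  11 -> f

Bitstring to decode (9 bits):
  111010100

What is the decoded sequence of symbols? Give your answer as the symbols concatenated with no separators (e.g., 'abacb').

Answer: fpppg

Derivation:
Bit 0: prefix='1' (no match yet)
Bit 1: prefix='11' -> emit 'f', reset
Bit 2: prefix='1' (no match yet)
Bit 3: prefix='10' -> emit 'p', reset
Bit 4: prefix='1' (no match yet)
Bit 5: prefix='10' -> emit 'p', reset
Bit 6: prefix='1' (no match yet)
Bit 7: prefix='10' -> emit 'p', reset
Bit 8: prefix='0' -> emit 'g', reset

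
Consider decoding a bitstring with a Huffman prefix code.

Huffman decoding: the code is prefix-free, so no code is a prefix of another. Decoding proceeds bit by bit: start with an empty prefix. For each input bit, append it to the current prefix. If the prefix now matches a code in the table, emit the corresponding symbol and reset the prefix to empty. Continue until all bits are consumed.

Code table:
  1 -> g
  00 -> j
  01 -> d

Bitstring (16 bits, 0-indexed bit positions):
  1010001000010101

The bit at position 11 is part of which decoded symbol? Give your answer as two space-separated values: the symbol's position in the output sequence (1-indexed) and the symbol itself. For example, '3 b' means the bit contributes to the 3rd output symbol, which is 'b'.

Answer: 7 g

Derivation:
Bit 0: prefix='1' -> emit 'g', reset
Bit 1: prefix='0' (no match yet)
Bit 2: prefix='01' -> emit 'd', reset
Bit 3: prefix='0' (no match yet)
Bit 4: prefix='00' -> emit 'j', reset
Bit 5: prefix='0' (no match yet)
Bit 6: prefix='01' -> emit 'd', reset
Bit 7: prefix='0' (no match yet)
Bit 8: prefix='00' -> emit 'j', reset
Bit 9: prefix='0' (no match yet)
Bit 10: prefix='00' -> emit 'j', reset
Bit 11: prefix='1' -> emit 'g', reset
Bit 12: prefix='0' (no match yet)
Bit 13: prefix='01' -> emit 'd', reset
Bit 14: prefix='0' (no match yet)
Bit 15: prefix='01' -> emit 'd', reset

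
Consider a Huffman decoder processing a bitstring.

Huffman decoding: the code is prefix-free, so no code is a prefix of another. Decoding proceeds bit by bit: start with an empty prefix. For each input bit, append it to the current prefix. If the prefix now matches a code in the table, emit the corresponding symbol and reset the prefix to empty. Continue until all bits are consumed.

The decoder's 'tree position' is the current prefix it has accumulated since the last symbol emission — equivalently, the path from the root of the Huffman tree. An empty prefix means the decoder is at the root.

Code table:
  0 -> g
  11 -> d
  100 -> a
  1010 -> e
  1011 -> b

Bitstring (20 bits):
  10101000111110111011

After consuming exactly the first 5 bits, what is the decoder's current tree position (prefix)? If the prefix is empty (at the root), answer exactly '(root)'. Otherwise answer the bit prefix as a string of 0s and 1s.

Bit 0: prefix='1' (no match yet)
Bit 1: prefix='10' (no match yet)
Bit 2: prefix='101' (no match yet)
Bit 3: prefix='1010' -> emit 'e', reset
Bit 4: prefix='1' (no match yet)

Answer: 1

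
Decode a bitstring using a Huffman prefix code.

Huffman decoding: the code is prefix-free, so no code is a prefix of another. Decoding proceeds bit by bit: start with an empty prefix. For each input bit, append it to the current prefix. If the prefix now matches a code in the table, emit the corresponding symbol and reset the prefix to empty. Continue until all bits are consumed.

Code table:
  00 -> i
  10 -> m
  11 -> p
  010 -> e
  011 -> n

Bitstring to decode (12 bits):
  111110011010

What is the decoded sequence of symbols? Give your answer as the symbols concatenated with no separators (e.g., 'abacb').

Answer: ppmne

Derivation:
Bit 0: prefix='1' (no match yet)
Bit 1: prefix='11' -> emit 'p', reset
Bit 2: prefix='1' (no match yet)
Bit 3: prefix='11' -> emit 'p', reset
Bit 4: prefix='1' (no match yet)
Bit 5: prefix='10' -> emit 'm', reset
Bit 6: prefix='0' (no match yet)
Bit 7: prefix='01' (no match yet)
Bit 8: prefix='011' -> emit 'n', reset
Bit 9: prefix='0' (no match yet)
Bit 10: prefix='01' (no match yet)
Bit 11: prefix='010' -> emit 'e', reset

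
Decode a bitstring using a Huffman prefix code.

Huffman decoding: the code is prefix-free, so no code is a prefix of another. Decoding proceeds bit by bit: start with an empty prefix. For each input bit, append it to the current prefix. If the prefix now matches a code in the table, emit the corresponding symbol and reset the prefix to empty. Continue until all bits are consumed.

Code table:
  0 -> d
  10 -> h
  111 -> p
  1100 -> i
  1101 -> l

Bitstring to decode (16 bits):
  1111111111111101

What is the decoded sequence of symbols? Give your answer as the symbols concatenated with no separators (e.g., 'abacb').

Bit 0: prefix='1' (no match yet)
Bit 1: prefix='11' (no match yet)
Bit 2: prefix='111' -> emit 'p', reset
Bit 3: prefix='1' (no match yet)
Bit 4: prefix='11' (no match yet)
Bit 5: prefix='111' -> emit 'p', reset
Bit 6: prefix='1' (no match yet)
Bit 7: prefix='11' (no match yet)
Bit 8: prefix='111' -> emit 'p', reset
Bit 9: prefix='1' (no match yet)
Bit 10: prefix='11' (no match yet)
Bit 11: prefix='111' -> emit 'p', reset
Bit 12: prefix='1' (no match yet)
Bit 13: prefix='11' (no match yet)
Bit 14: prefix='110' (no match yet)
Bit 15: prefix='1101' -> emit 'l', reset

Answer: ppppl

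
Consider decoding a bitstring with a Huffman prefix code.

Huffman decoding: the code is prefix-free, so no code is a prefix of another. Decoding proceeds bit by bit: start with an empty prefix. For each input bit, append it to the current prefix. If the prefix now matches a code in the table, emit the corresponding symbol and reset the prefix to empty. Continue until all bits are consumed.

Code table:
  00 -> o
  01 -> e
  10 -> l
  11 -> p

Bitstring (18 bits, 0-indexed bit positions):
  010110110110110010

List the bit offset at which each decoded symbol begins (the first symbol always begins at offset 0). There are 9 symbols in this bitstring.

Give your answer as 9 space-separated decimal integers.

Answer: 0 2 4 6 8 10 12 14 16

Derivation:
Bit 0: prefix='0' (no match yet)
Bit 1: prefix='01' -> emit 'e', reset
Bit 2: prefix='0' (no match yet)
Bit 3: prefix='01' -> emit 'e', reset
Bit 4: prefix='1' (no match yet)
Bit 5: prefix='10' -> emit 'l', reset
Bit 6: prefix='1' (no match yet)
Bit 7: prefix='11' -> emit 'p', reset
Bit 8: prefix='0' (no match yet)
Bit 9: prefix='01' -> emit 'e', reset
Bit 10: prefix='1' (no match yet)
Bit 11: prefix='10' -> emit 'l', reset
Bit 12: prefix='1' (no match yet)
Bit 13: prefix='11' -> emit 'p', reset
Bit 14: prefix='0' (no match yet)
Bit 15: prefix='00' -> emit 'o', reset
Bit 16: prefix='1' (no match yet)
Bit 17: prefix='10' -> emit 'l', reset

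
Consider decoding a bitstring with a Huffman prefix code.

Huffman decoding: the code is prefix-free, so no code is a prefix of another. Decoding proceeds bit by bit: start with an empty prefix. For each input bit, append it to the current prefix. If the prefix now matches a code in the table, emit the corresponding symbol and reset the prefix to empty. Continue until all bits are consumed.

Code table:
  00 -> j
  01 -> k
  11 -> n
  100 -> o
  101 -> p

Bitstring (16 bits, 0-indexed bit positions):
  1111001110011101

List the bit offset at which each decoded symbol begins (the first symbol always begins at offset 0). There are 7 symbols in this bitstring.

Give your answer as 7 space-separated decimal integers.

Bit 0: prefix='1' (no match yet)
Bit 1: prefix='11' -> emit 'n', reset
Bit 2: prefix='1' (no match yet)
Bit 3: prefix='11' -> emit 'n', reset
Bit 4: prefix='0' (no match yet)
Bit 5: prefix='00' -> emit 'j', reset
Bit 6: prefix='1' (no match yet)
Bit 7: prefix='11' -> emit 'n', reset
Bit 8: prefix='1' (no match yet)
Bit 9: prefix='10' (no match yet)
Bit 10: prefix='100' -> emit 'o', reset
Bit 11: prefix='1' (no match yet)
Bit 12: prefix='11' -> emit 'n', reset
Bit 13: prefix='1' (no match yet)
Bit 14: prefix='10' (no match yet)
Bit 15: prefix='101' -> emit 'p', reset

Answer: 0 2 4 6 8 11 13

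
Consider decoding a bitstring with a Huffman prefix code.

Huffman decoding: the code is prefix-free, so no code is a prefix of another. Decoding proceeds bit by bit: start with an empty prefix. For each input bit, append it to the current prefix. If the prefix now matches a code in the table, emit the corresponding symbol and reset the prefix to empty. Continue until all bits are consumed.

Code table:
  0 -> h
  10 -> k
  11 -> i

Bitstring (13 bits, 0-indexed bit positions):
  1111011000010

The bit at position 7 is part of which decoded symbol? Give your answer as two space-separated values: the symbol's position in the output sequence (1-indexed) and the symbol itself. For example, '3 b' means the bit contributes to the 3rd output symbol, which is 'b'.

Answer: 5 h

Derivation:
Bit 0: prefix='1' (no match yet)
Bit 1: prefix='11' -> emit 'i', reset
Bit 2: prefix='1' (no match yet)
Bit 3: prefix='11' -> emit 'i', reset
Bit 4: prefix='0' -> emit 'h', reset
Bit 5: prefix='1' (no match yet)
Bit 6: prefix='11' -> emit 'i', reset
Bit 7: prefix='0' -> emit 'h', reset
Bit 8: prefix='0' -> emit 'h', reset
Bit 9: prefix='0' -> emit 'h', reset
Bit 10: prefix='0' -> emit 'h', reset
Bit 11: prefix='1' (no match yet)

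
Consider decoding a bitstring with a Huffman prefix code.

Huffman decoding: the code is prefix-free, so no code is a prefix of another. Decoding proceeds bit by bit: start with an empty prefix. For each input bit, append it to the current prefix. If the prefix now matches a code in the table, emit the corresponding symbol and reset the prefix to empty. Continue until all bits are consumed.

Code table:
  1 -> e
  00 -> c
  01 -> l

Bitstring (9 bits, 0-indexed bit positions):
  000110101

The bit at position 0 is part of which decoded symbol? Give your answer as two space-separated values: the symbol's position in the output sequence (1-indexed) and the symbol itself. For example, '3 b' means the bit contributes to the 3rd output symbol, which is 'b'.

Bit 0: prefix='0' (no match yet)
Bit 1: prefix='00' -> emit 'c', reset
Bit 2: prefix='0' (no match yet)
Bit 3: prefix='01' -> emit 'l', reset
Bit 4: prefix='1' -> emit 'e', reset

Answer: 1 c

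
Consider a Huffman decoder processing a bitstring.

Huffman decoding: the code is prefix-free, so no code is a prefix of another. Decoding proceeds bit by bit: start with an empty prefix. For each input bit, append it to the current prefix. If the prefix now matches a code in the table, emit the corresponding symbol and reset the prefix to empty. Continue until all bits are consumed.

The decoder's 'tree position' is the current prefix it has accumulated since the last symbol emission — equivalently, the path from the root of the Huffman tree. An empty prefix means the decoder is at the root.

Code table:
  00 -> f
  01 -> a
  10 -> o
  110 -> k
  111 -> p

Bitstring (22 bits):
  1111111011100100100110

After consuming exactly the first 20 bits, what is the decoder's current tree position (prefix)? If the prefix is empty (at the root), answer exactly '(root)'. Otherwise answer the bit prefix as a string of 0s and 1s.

Bit 0: prefix='1' (no match yet)
Bit 1: prefix='11' (no match yet)
Bit 2: prefix='111' -> emit 'p', reset
Bit 3: prefix='1' (no match yet)
Bit 4: prefix='11' (no match yet)
Bit 5: prefix='111' -> emit 'p', reset
Bit 6: prefix='1' (no match yet)
Bit 7: prefix='10' -> emit 'o', reset
Bit 8: prefix='1' (no match yet)
Bit 9: prefix='11' (no match yet)
Bit 10: prefix='111' -> emit 'p', reset
Bit 11: prefix='0' (no match yet)
Bit 12: prefix='00' -> emit 'f', reset
Bit 13: prefix='1' (no match yet)
Bit 14: prefix='10' -> emit 'o', reset
Bit 15: prefix='0' (no match yet)
Bit 16: prefix='01' -> emit 'a', reset
Bit 17: prefix='0' (no match yet)
Bit 18: prefix='00' -> emit 'f', reset
Bit 19: prefix='1' (no match yet)

Answer: 1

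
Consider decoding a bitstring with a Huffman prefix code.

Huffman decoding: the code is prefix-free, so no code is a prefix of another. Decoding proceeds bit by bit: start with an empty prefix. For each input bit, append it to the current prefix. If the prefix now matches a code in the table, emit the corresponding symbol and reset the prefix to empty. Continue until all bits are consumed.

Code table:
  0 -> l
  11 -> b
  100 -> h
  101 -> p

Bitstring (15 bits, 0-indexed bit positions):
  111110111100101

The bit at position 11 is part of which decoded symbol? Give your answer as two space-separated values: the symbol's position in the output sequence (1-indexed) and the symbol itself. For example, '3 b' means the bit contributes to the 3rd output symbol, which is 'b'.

Answer: 5 h

Derivation:
Bit 0: prefix='1' (no match yet)
Bit 1: prefix='11' -> emit 'b', reset
Bit 2: prefix='1' (no match yet)
Bit 3: prefix='11' -> emit 'b', reset
Bit 4: prefix='1' (no match yet)
Bit 5: prefix='10' (no match yet)
Bit 6: prefix='101' -> emit 'p', reset
Bit 7: prefix='1' (no match yet)
Bit 8: prefix='11' -> emit 'b', reset
Bit 9: prefix='1' (no match yet)
Bit 10: prefix='10' (no match yet)
Bit 11: prefix='100' -> emit 'h', reset
Bit 12: prefix='1' (no match yet)
Bit 13: prefix='10' (no match yet)
Bit 14: prefix='101' -> emit 'p', reset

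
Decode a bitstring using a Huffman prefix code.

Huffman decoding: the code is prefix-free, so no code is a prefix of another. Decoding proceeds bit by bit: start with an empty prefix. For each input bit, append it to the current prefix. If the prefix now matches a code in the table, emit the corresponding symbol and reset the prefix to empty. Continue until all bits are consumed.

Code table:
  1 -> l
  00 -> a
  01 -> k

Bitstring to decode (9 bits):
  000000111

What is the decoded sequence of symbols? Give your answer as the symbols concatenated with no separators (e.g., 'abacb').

Answer: aaalll

Derivation:
Bit 0: prefix='0' (no match yet)
Bit 1: prefix='00' -> emit 'a', reset
Bit 2: prefix='0' (no match yet)
Bit 3: prefix='00' -> emit 'a', reset
Bit 4: prefix='0' (no match yet)
Bit 5: prefix='00' -> emit 'a', reset
Bit 6: prefix='1' -> emit 'l', reset
Bit 7: prefix='1' -> emit 'l', reset
Bit 8: prefix='1' -> emit 'l', reset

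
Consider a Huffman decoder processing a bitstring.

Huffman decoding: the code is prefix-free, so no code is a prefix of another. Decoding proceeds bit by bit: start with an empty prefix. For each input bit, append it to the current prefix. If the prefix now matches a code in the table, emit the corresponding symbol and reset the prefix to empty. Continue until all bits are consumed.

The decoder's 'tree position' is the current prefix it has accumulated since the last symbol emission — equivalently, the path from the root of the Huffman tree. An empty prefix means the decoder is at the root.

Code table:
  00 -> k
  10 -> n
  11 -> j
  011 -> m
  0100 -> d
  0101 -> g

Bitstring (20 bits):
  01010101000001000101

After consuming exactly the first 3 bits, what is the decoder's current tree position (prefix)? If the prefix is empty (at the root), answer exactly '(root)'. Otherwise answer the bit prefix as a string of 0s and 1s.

Answer: 010

Derivation:
Bit 0: prefix='0' (no match yet)
Bit 1: prefix='01' (no match yet)
Bit 2: prefix='010' (no match yet)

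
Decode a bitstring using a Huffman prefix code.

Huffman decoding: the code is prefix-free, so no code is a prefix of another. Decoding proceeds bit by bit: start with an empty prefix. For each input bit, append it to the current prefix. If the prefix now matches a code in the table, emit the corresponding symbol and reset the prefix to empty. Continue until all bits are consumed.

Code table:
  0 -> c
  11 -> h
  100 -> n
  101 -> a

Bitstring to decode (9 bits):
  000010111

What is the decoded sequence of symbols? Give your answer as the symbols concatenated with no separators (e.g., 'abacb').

Answer: ccccah

Derivation:
Bit 0: prefix='0' -> emit 'c', reset
Bit 1: prefix='0' -> emit 'c', reset
Bit 2: prefix='0' -> emit 'c', reset
Bit 3: prefix='0' -> emit 'c', reset
Bit 4: prefix='1' (no match yet)
Bit 5: prefix='10' (no match yet)
Bit 6: prefix='101' -> emit 'a', reset
Bit 7: prefix='1' (no match yet)
Bit 8: prefix='11' -> emit 'h', reset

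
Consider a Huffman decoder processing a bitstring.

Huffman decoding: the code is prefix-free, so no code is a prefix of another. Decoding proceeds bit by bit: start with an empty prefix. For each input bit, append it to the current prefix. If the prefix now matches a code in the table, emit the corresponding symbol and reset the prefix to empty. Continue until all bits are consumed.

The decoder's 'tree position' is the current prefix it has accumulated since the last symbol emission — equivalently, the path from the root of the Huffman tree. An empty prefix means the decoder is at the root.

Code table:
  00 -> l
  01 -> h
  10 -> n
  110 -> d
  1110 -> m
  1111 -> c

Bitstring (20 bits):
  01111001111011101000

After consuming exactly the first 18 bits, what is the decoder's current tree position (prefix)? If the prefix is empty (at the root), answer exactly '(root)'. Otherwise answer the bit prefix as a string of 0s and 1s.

Answer: (root)

Derivation:
Bit 0: prefix='0' (no match yet)
Bit 1: prefix='01' -> emit 'h', reset
Bit 2: prefix='1' (no match yet)
Bit 3: prefix='11' (no match yet)
Bit 4: prefix='111' (no match yet)
Bit 5: prefix='1110' -> emit 'm', reset
Bit 6: prefix='0' (no match yet)
Bit 7: prefix='01' -> emit 'h', reset
Bit 8: prefix='1' (no match yet)
Bit 9: prefix='11' (no match yet)
Bit 10: prefix='111' (no match yet)
Bit 11: prefix='1110' -> emit 'm', reset
Bit 12: prefix='1' (no match yet)
Bit 13: prefix='11' (no match yet)
Bit 14: prefix='111' (no match yet)
Bit 15: prefix='1110' -> emit 'm', reset
Bit 16: prefix='1' (no match yet)
Bit 17: prefix='10' -> emit 'n', reset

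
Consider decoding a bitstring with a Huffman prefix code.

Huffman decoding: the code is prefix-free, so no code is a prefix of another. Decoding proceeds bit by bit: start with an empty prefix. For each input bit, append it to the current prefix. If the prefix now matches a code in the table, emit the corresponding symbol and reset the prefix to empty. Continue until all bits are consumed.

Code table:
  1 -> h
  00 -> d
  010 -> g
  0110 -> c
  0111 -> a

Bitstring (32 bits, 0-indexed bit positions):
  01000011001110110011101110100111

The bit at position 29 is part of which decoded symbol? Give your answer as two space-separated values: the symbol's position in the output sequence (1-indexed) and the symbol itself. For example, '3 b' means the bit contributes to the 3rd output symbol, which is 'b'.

Bit 0: prefix='0' (no match yet)
Bit 1: prefix='01' (no match yet)
Bit 2: prefix='010' -> emit 'g', reset
Bit 3: prefix='0' (no match yet)
Bit 4: prefix='00' -> emit 'd', reset
Bit 5: prefix='0' (no match yet)
Bit 6: prefix='01' (no match yet)
Bit 7: prefix='011' (no match yet)
Bit 8: prefix='0110' -> emit 'c', reset
Bit 9: prefix='0' (no match yet)
Bit 10: prefix='01' (no match yet)
Bit 11: prefix='011' (no match yet)
Bit 12: prefix='0111' -> emit 'a', reset
Bit 13: prefix='0' (no match yet)
Bit 14: prefix='01' (no match yet)
Bit 15: prefix='011' (no match yet)
Bit 16: prefix='0110' -> emit 'c', reset
Bit 17: prefix='0' (no match yet)
Bit 18: prefix='01' (no match yet)
Bit 19: prefix='011' (no match yet)
Bit 20: prefix='0111' -> emit 'a', reset
Bit 21: prefix='0' (no match yet)
Bit 22: prefix='01' (no match yet)
Bit 23: prefix='011' (no match yet)
Bit 24: prefix='0111' -> emit 'a', reset
Bit 25: prefix='0' (no match yet)
Bit 26: prefix='01' (no match yet)
Bit 27: prefix='010' -> emit 'g', reset
Bit 28: prefix='0' (no match yet)
Bit 29: prefix='01' (no match yet)
Bit 30: prefix='011' (no match yet)
Bit 31: prefix='0111' -> emit 'a', reset

Answer: 9 a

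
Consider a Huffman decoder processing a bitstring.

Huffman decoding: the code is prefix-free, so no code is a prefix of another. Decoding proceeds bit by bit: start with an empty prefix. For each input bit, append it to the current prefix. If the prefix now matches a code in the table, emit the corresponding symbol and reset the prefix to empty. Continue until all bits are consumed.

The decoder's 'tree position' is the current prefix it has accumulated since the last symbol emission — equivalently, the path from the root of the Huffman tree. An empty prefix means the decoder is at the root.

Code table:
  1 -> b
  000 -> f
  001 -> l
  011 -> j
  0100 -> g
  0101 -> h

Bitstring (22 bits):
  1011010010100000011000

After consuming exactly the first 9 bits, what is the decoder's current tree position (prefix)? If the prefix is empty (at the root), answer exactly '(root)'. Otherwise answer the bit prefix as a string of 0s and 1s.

Answer: (root)

Derivation:
Bit 0: prefix='1' -> emit 'b', reset
Bit 1: prefix='0' (no match yet)
Bit 2: prefix='01' (no match yet)
Bit 3: prefix='011' -> emit 'j', reset
Bit 4: prefix='0' (no match yet)
Bit 5: prefix='01' (no match yet)
Bit 6: prefix='010' (no match yet)
Bit 7: prefix='0100' -> emit 'g', reset
Bit 8: prefix='1' -> emit 'b', reset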